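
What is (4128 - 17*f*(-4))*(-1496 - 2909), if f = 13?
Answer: -22077860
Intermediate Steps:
(4128 - 17*f*(-4))*(-1496 - 2909) = (4128 - 17*13*(-4))*(-1496 - 2909) = (4128 - 221*(-4))*(-4405) = (4128 + 884)*(-4405) = 5012*(-4405) = -22077860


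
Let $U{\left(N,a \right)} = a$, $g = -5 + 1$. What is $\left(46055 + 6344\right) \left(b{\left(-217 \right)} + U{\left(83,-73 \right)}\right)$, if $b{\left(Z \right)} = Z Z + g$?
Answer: $2463381788$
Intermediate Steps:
$g = -4$
$b{\left(Z \right)} = -4 + Z^{2}$ ($b{\left(Z \right)} = Z Z - 4 = Z^{2} - 4 = -4 + Z^{2}$)
$\left(46055 + 6344\right) \left(b{\left(-217 \right)} + U{\left(83,-73 \right)}\right) = \left(46055 + 6344\right) \left(\left(-4 + \left(-217\right)^{2}\right) - 73\right) = 52399 \left(\left(-4 + 47089\right) - 73\right) = 52399 \left(47085 - 73\right) = 52399 \cdot 47012 = 2463381788$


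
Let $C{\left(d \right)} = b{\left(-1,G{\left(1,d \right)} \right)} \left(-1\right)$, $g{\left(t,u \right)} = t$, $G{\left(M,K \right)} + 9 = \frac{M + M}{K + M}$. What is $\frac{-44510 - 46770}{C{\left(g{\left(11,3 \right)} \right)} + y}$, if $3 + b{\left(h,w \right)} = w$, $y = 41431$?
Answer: $- \frac{547680}{248657} \approx -2.2026$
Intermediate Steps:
$G{\left(M,K \right)} = -9 + \frac{2 M}{K + M}$ ($G{\left(M,K \right)} = -9 + \frac{M + M}{K + M} = -9 + \frac{2 M}{K + M}$)
$b{\left(h,w \right)} = -3 + w$
$C{\left(d \right)} = 3 - \frac{-7 - 9 d}{1 + d}$ ($C{\left(d \right)} = \left(-3 + \frac{- 9 d - 7}{d + 1}\right) \left(-1\right) = \left(-3 + \frac{- 9 d - 7}{1 + d}\right) \left(-1\right) = \left(-3 + \frac{-7 - 9 d}{1 + d}\right) \left(-1\right) = 3 - \frac{-7 - 9 d}{1 + d}$)
$\frac{-44510 - 46770}{C{\left(g{\left(11,3 \right)} \right)} + y} = \frac{-44510 - 46770}{\frac{2 \left(5 + 6 \cdot 11\right)}{1 + 11} + 41431} = - \frac{91280}{\frac{2 \left(5 + 66\right)}{12} + 41431} = - \frac{91280}{2 \cdot \frac{1}{12} \cdot 71 + 41431} = - \frac{91280}{\frac{71}{6} + 41431} = - \frac{91280}{\frac{248657}{6}} = \left(-91280\right) \frac{6}{248657} = - \frac{547680}{248657}$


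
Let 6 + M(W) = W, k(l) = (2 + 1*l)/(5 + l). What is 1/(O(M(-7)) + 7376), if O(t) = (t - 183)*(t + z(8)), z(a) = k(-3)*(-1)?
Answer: 1/9826 ≈ 0.00010177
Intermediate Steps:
k(l) = (2 + l)/(5 + l)
z(a) = ½ (z(a) = ((2 - 3)/(5 - 3))*(-1) = (-1/2)*(-1) = ((½)*(-1))*(-1) = -½*(-1) = ½)
M(W) = -6 + W
O(t) = (½ + t)*(-183 + t) (O(t) = (t - 183)*(t + ½) = (-183 + t)*(½ + t) = (½ + t)*(-183 + t))
1/(O(M(-7)) + 7376) = 1/((-183/2 + (-6 - 7)² - 365*(-6 - 7)/2) + 7376) = 1/((-183/2 + (-13)² - 365/2*(-13)) + 7376) = 1/((-183/2 + 169 + 4745/2) + 7376) = 1/(2450 + 7376) = 1/9826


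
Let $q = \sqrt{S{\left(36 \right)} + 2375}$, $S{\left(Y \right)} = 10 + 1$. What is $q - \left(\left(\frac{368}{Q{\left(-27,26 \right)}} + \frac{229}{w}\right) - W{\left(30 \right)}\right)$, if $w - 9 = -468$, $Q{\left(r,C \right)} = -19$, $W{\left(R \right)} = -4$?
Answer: $\frac{138379}{8721} + \sqrt{2386} \approx 64.714$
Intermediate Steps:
$w = -459$ ($w = 9 - 468 = -459$)
$S{\left(Y \right)} = 11$
$q = \sqrt{2386}$ ($q = \sqrt{11 + 2375} = \sqrt{2386} \approx 48.847$)
$q - \left(\left(\frac{368}{Q{\left(-27,26 \right)}} + \frac{229}{w}\right) - W{\left(30 \right)}\right) = \sqrt{2386} - \left(\left(\frac{368}{-19} + \frac{229}{-459}\right) - -4\right) = \sqrt{2386} - \left(\left(368 \left(- \frac{1}{19}\right) + 229 \left(- \frac{1}{459}\right)\right) + 4\right) = \sqrt{2386} - \left(\left(- \frac{368}{19} - \frac{229}{459}\right) + 4\right) = \sqrt{2386} - \left(- \frac{173263}{8721} + 4\right) = \sqrt{2386} - - \frac{138379}{8721} = \sqrt{2386} + \frac{138379}{8721} = \frac{138379}{8721} + \sqrt{2386}$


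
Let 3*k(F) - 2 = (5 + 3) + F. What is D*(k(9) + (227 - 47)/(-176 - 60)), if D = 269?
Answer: 265234/177 ≈ 1498.5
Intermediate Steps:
k(F) = 10/3 + F/3 (k(F) = ⅔ + ((5 + 3) + F)/3 = ⅔ + (8 + F)/3 = ⅔ + (8/3 + F/3) = 10/3 + F/3)
D*(k(9) + (227 - 47)/(-176 - 60)) = 269*((10/3 + (⅓)*9) + (227 - 47)/(-176 - 60)) = 269*((10/3 + 3) + 180/(-236)) = 269*(19/3 + 180*(-1/236)) = 269*(19/3 - 45/59) = 269*(986/177) = 265234/177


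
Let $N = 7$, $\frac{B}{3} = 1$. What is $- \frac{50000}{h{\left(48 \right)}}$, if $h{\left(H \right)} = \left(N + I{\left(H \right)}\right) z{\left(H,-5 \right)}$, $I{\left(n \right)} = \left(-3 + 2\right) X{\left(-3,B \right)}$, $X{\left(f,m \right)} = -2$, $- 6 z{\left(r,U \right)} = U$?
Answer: $- \frac{20000}{3} \approx -6666.7$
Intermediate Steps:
$B = 3$ ($B = 3 \cdot 1 = 3$)
$z{\left(r,U \right)} = - \frac{U}{6}$
$I{\left(n \right)} = 2$ ($I{\left(n \right)} = \left(-3 + 2\right) \left(-2\right) = \left(-1\right) \left(-2\right) = 2$)
$h{\left(H \right)} = \frac{15}{2}$ ($h{\left(H \right)} = \left(7 + 2\right) \left(\left(- \frac{1}{6}\right) \left(-5\right)\right) = 9 \cdot \frac{5}{6} = \frac{15}{2}$)
$- \frac{50000}{h{\left(48 \right)}} = - \frac{50000}{\frac{15}{2}} = \left(-50000\right) \frac{2}{15} = - \frac{20000}{3}$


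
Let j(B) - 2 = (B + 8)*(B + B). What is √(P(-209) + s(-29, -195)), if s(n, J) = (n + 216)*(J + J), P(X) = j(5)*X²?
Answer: √5692962 ≈ 2386.0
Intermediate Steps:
j(B) = 2 + 2*B*(8 + B) (j(B) = 2 + (B + 8)*(B + B) = 2 + (8 + B)*(2*B) = 2 + 2*B*(8 + B))
P(X) = 132*X² (P(X) = (2 + 2*5² + 16*5)*X² = (2 + 2*25 + 80)*X² = (2 + 50 + 80)*X² = 132*X²)
s(n, J) = 2*J*(216 + n) (s(n, J) = (216 + n)*(2*J) = 2*J*(216 + n))
√(P(-209) + s(-29, -195)) = √(132*(-209)² + 2*(-195)*(216 - 29)) = √(132*43681 + 2*(-195)*187) = √(5765892 - 72930) = √5692962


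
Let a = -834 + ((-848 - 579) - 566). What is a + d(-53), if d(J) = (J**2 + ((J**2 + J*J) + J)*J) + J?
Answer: -295016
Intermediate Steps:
a = -2827 (a = -834 + (-1427 - 566) = -834 - 1993 = -2827)
d(J) = J + J**2 + J*(J + 2*J**2) (d(J) = (J**2 + ((J**2 + J**2) + J)*J) + J = (J**2 + (2*J**2 + J)*J) + J = (J**2 + (J + 2*J**2)*J) + J = (J**2 + J*(J + 2*J**2)) + J = J + J**2 + J*(J + 2*J**2))
a + d(-53) = -2827 - 53*(1 + 2*(-53) + 2*(-53)**2) = -2827 - 53*(1 - 106 + 2*2809) = -2827 - 53*(1 - 106 + 5618) = -2827 - 53*5513 = -2827 - 292189 = -295016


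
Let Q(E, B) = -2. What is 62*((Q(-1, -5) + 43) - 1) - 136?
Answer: 2344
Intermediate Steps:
62*((Q(-1, -5) + 43) - 1) - 136 = 62*((-2 + 43) - 1) - 136 = 62*(41 - 1) - 136 = 62*40 - 136 = 2480 - 136 = 2344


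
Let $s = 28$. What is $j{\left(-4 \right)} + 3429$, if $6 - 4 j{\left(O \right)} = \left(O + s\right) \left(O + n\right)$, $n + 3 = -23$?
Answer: $\frac{7221}{2} \approx 3610.5$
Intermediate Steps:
$n = -26$ ($n = -3 - 23 = -26$)
$j{\left(O \right)} = \frac{3}{2} - \frac{\left(-26 + O\right) \left(28 + O\right)}{4}$ ($j{\left(O \right)} = \frac{3}{2} - \frac{\left(O + 28\right) \left(O - 26\right)}{4} = \frac{3}{2} - \frac{\left(28 + O\right) \left(-26 + O\right)}{4} = \frac{3}{2} - \frac{\left(-26 + O\right) \left(28 + O\right)}{4}$)
$j{\left(-4 \right)} + 3429 = \left(\frac{367}{2} - -2 - \frac{\left(-4\right)^{2}}{4}\right) + 3429 = \left(\frac{367}{2} + 2 - 4\right) + 3429 = \frac{363}{2} + 3429 = \frac{7221}{2}$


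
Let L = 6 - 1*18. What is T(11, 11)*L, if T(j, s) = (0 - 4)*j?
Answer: 528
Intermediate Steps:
T(j, s) = -4*j
L = -12 (L = 6 - 18 = -12)
T(11, 11)*L = -4*11*(-12) = -44*(-12) = 528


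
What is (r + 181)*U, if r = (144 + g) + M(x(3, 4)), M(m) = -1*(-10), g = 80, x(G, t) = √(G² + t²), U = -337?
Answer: -139855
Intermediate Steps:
M(m) = 10
r = 234 (r = (144 + 80) + 10 = 224 + 10 = 234)
(r + 181)*U = (234 + 181)*(-337) = 415*(-337) = -139855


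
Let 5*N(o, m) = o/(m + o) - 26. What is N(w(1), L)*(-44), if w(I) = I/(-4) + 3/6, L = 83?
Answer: 380908/1665 ≈ 228.77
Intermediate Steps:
w(I) = ½ - I/4 (w(I) = I*(-¼) + 3*(⅙) = -I/4 + ½ = ½ - I/4)
N(o, m) = -26/5 + o/(5*(m + o)) (N(o, m) = (o/(m + o) - 26)/5 = (-26 + o/(m + o))/5 = -26/5 + o/(5*(m + o)))
N(w(1), L)*(-44) = ((-5*(½ - ¼*1) - 26/5*83)/(83 + (½ - ¼*1)))*(-44) = ((-5*(½ - ¼) - 2158/5)/(83 + (½ - ¼)))*(-44) = ((-5*¼ - 2158/5)/(83 + ¼))*(-44) = ((-5/4 - 2158/5)/(333/4))*(-44) = ((4/333)*(-8657/20))*(-44) = -8657/1665*(-44) = 380908/1665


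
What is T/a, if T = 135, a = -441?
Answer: -15/49 ≈ -0.30612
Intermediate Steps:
T/a = 135/(-441) = 135*(-1/441) = -15/49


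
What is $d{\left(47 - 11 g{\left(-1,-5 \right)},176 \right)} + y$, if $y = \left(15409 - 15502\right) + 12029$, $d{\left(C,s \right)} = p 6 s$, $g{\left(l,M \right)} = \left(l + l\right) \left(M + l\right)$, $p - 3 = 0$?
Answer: $15104$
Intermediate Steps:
$p = 3$ ($p = 3 + 0 = 3$)
$g{\left(l,M \right)} = 2 l \left(M + l\right)$
$d{\left(C,s \right)} = 18 s$ ($d{\left(C,s \right)} = 3 \cdot 6 s = 18 s$)
$y = 11936$ ($y = -93 + 12029 = 11936$)
$d{\left(47 - 11 g{\left(-1,-5 \right)},176 \right)} + y = 18 \cdot 176 + 11936 = 3168 + 11936 = 15104$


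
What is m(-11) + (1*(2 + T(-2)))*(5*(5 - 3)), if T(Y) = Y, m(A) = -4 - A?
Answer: 7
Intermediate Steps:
m(-11) + (1*(2 + T(-2)))*(5*(5 - 3)) = (-4 - 1*(-11)) + (1*(2 - 2))*(5*(5 - 3)) = (-4 + 11) + (1*0)*(5*2) = 7 + 0*10 = 7 + 0 = 7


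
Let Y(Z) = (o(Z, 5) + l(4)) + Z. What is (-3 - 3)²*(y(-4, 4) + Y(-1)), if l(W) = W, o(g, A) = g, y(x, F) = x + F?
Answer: 72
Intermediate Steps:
y(x, F) = F + x
Y(Z) = 4 + 2*Z (Y(Z) = (Z + 4) + Z = (4 + Z) + Z = 4 + 2*Z)
(-3 - 3)²*(y(-4, 4) + Y(-1)) = (-3 - 3)²*((4 - 4) + (4 + 2*(-1))) = (-6)²*(0 + (4 - 2)) = 36*(0 + 2) = 36*2 = 72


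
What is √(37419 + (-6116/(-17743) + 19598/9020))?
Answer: √1178081942078910/177430 ≈ 193.45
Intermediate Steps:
√(37419 + (-6116/(-17743) + 19598/9020)) = √(37419 + (-6116*(-1/17743) + 19598*(1/9020))) = √(37419 + (556/1613 + 239/110)) = √(37419 + 446667/177430) = √(6639699837/177430) = √1178081942078910/177430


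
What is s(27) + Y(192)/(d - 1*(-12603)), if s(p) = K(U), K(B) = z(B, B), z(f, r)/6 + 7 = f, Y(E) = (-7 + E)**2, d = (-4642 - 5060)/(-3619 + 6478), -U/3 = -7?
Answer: 1125665/12981 ≈ 86.716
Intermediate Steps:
U = 21 (U = -3*(-7) = 21)
d = -3234/953 (d = -9702/2859 = -9702*1/2859 = -3234/953 ≈ -3.3935)
z(f, r) = -42 + 6*f
K(B) = -42 + 6*B
s(p) = 84 (s(p) = -42 + 6*21 = -42 + 126 = 84)
s(27) + Y(192)/(d - 1*(-12603)) = 84 + (-7 + 192)**2/(-3234/953 - 1*(-12603)) = 84 + 185**2/(-3234/953 + 12603) = 84 + 34225/(12007425/953) = 84 + 34225*(953/12007425) = 84 + 35261/12981 = 1125665/12981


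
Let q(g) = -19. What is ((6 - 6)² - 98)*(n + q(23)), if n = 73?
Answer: -5292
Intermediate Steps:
((6 - 6)² - 98)*(n + q(23)) = ((6 - 6)² - 98)*(73 - 19) = (0² - 98)*54 = (0 - 98)*54 = -98*54 = -5292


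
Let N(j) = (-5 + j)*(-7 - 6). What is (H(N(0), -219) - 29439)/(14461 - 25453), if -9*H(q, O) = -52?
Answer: 264899/98928 ≈ 2.6777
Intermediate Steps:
N(j) = 65 - 13*j (N(j) = (-5 + j)*(-13) = 65 - 13*j)
H(q, O) = 52/9 (H(q, O) = -⅑*(-52) = 52/9)
(H(N(0), -219) - 29439)/(14461 - 25453) = (52/9 - 29439)/(14461 - 25453) = -264899/9/(-10992) = -264899/9*(-1/10992) = 264899/98928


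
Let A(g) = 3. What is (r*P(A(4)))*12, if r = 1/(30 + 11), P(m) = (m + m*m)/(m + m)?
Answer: 24/41 ≈ 0.58537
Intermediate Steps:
P(m) = (m + m**2)/(2*m) (P(m) = (m + m**2)/((2*m)) = (m + m**2)*(1/(2*m)) = (m + m**2)/(2*m))
r = 1/41 ≈ 0.024390
(r*P(A(4)))*12 = ((1/2 + (1/2)*3)/41)*12 = ((1/2 + 3/2)/41)*12 = ((1/41)*2)*12 = (2/41)*12 = 24/41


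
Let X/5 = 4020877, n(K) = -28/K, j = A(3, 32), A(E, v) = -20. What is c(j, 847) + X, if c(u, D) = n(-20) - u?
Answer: 100522032/5 ≈ 2.0104e+7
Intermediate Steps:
j = -20
c(u, D) = 7/5 - u (c(u, D) = -28/(-20) - u = -28*(-1/20) - u = 7/5 - u)
X = 20104385 (X = 5*4020877 = 20104385)
c(j, 847) + X = (7/5 - 1*(-20)) + 20104385 = (7/5 + 20) + 20104385 = 107/5 + 20104385 = 100522032/5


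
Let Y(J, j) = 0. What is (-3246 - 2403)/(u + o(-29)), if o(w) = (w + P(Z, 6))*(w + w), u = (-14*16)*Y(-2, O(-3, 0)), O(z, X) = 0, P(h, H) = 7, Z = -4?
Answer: -5649/1276 ≈ -4.4271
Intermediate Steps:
u = 0 (u = -14*16*0 = -224*0 = 0)
o(w) = 2*w*(7 + w) (o(w) = (w + 7)*(w + w) = (7 + w)*(2*w) = 2*w*(7 + w))
(-3246 - 2403)/(u + o(-29)) = (-3246 - 2403)/(0 + 2*(-29)*(7 - 29)) = -5649/(0 + 2*(-29)*(-22)) = -5649/(0 + 1276) = -5649/1276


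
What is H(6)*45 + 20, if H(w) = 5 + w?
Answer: 515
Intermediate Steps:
H(6)*45 + 20 = (5 + 6)*45 + 20 = 11*45 + 20 = 495 + 20 = 515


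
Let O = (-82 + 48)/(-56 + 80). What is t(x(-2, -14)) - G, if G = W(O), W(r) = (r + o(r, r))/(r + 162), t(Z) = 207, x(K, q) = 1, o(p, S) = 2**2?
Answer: 398858/1927 ≈ 206.98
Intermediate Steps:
o(p, S) = 4
O = -17/12 (O = -34/24 = -34*1/24 = -17/12 ≈ -1.4167)
W(r) = (4 + r)/(162 + r) (W(r) = (r + 4)/(r + 162) = (4 + r)/(162 + r))
G = 31/1927 (G = (4 - 17/12)/(162 - 17/12) = (31/12)/(1927/12) = (12/1927)*(31/12) = 31/1927 ≈ 0.016087)
t(x(-2, -14)) - G = 207 - 1*31/1927 = 207 - 31/1927 = 398858/1927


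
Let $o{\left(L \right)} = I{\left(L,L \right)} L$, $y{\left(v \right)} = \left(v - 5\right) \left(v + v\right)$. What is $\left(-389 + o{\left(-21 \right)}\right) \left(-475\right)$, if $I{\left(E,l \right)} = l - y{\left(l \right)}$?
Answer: $-10917400$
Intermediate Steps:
$y{\left(v \right)} = 2 v \left(-5 + v\right)$ ($y{\left(v \right)} = \left(-5 + v\right) 2 v = 2 v \left(-5 + v\right)$)
$I{\left(E,l \right)} = l - 2 l \left(-5 + l\right)$
$o{\left(L \right)} = L^{2} \left(11 - 2 L\right)$ ($o{\left(L \right)} = L \left(11 - 2 L\right) L = L^{2} \left(11 - 2 L\right)$)
$\left(-389 + o{\left(-21 \right)}\right) \left(-475\right) = \left(-389 + \left(-21\right)^{2} \left(11 - -42\right)\right) \left(-475\right) = \left(-389 + 441 \left(11 + 42\right)\right) \left(-475\right) = \left(-389 + 441 \cdot 53\right) \left(-475\right) = \left(-389 + 23373\right) \left(-475\right) = 22984 \left(-475\right) = -10917400$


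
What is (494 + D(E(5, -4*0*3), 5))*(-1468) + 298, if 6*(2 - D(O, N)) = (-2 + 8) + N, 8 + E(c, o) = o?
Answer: -2175416/3 ≈ -7.2514e+5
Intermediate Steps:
E(c, o) = -8 + o
D(O, N) = 1 - N/6 (D(O, N) = 2 - ((-2 + 8) + N)/6 = 2 - (6 + N)/6 = 2 + (-1 - N/6) = 1 - N/6)
(494 + D(E(5, -4*0*3), 5))*(-1468) + 298 = (494 + (1 - 1/6*5))*(-1468) + 298 = (494 + (1 - 5/6))*(-1468) + 298 = (494 + 1/6)*(-1468) + 298 = (2965/6)*(-1468) + 298 = -2176310/3 + 298 = -2175416/3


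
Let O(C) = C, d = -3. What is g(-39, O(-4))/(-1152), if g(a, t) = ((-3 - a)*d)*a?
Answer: -117/32 ≈ -3.6563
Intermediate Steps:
g(a, t) = a*(9 + 3*a) (g(a, t) = ((-3 - a)*(-3))*a = (9 + 3*a)*a = a*(9 + 3*a))
g(-39, O(-4))/(-1152) = (3*(-39)*(3 - 39))/(-1152) = (3*(-39)*(-36))*(-1/1152) = 4212*(-1/1152) = -117/32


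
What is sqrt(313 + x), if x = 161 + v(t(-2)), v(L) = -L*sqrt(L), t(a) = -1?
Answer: sqrt(474 + I) ≈ 21.772 + 0.023*I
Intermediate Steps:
v(L) = -L**(3/2)
x = 161 + I (x = 161 - (-1)**(3/2) = 161 - (-1)*I = 161 + I ≈ 161.0 + 1.0*I)
sqrt(313 + x) = sqrt(313 + (161 + I)) = sqrt(474 + I)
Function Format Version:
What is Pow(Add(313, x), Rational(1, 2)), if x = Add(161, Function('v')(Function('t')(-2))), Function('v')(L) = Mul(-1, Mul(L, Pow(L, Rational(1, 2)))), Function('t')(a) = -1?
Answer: Pow(Add(474, I), Rational(1, 2)) ≈ Add(21.772, Mul(0.0230, I))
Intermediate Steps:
Function('v')(L) = Mul(-1, Pow(L, Rational(3, 2)))
x = Add(161, I) (x = Add(161, Mul(-1, Pow(-1, Rational(3, 2)))) = Add(161, Mul(-1, Mul(-1, I))) = Add(161, I) ≈ Add(161.00, Mul(1.0000, I)))
Pow(Add(313, x), Rational(1, 2)) = Pow(Add(313, Add(161, I)), Rational(1, 2)) = Pow(Add(474, I), Rational(1, 2))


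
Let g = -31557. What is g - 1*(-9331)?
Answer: -22226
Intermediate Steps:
g - 1*(-9331) = -31557 - 1*(-9331) = -31557 + 9331 = -22226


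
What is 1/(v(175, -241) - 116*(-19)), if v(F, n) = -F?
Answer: 1/2029 ≈ 0.00049285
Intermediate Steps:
1/(v(175, -241) - 116*(-19)) = 1/(-1*175 - 116*(-19)) = 1/(-175 + 2204) = 1/2029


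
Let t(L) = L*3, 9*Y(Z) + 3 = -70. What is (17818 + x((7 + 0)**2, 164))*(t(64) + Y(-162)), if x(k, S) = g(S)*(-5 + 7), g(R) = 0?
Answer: 29488790/9 ≈ 3.2765e+6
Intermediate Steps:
Y(Z) = -73/9 (Y(Z) = -1/3 + (1/9)*(-70) = -1/3 - 70/9 = -73/9)
t(L) = 3*L
x(k, S) = 0 (x(k, S) = 0*(-5 + 7) = 0*2 = 0)
(17818 + x((7 + 0)**2, 164))*(t(64) + Y(-162)) = (17818 + 0)*(3*64 - 73/9) = 17818*(192 - 73/9) = 17818*(1655/9) = 29488790/9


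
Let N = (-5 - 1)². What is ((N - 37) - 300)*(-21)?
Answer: 6321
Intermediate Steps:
N = 36 (N = (-6)² = 36)
((N - 37) - 300)*(-21) = ((36 - 37) - 300)*(-21) = (-1 - 300)*(-21) = -301*(-21) = 6321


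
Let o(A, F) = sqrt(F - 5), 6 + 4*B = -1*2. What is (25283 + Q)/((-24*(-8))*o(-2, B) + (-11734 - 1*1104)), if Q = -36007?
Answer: 4916954/5895439 + 73536*I*sqrt(7)/5895439 ≈ 0.83403 + 0.033001*I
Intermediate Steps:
B = -2 (B = -3/2 + (-1*2)/4 = -3/2 + (1/4)*(-2) = -3/2 - 1/2 = -2)
o(A, F) = sqrt(-5 + F)
(25283 + Q)/((-24*(-8))*o(-2, B) + (-11734 - 1*1104)) = (25283 - 36007)/((-24*(-8))*sqrt(-5 - 2) + (-11734 - 1*1104)) = -10724/(192*sqrt(-7) + (-11734 - 1104)) = -10724/(192*(I*sqrt(7)) - 12838) = -10724/(192*I*sqrt(7) - 12838) = -10724/(-12838 + 192*I*sqrt(7))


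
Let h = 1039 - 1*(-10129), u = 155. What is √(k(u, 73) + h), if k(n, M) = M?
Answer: 3*√1249 ≈ 106.02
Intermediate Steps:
h = 11168 (h = 1039 + 10129 = 11168)
√(k(u, 73) + h) = √(73 + 11168) = √11241 = 3*√1249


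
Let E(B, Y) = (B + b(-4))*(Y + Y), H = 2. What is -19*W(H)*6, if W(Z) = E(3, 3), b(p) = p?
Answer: 684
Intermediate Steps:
E(B, Y) = 2*Y*(-4 + B) (E(B, Y) = (B - 4)*(Y + Y) = (-4 + B)*(2*Y) = 2*Y*(-4 + B))
W(Z) = -6 (W(Z) = 2*3*(-4 + 3) = 2*3*(-1) = -6)
-19*W(H)*6 = -19*(-6)*6 = 114*6 = 684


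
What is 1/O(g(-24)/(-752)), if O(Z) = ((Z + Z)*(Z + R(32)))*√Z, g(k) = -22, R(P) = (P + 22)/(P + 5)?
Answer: 5230912*√1034/2506031 ≈ 67.120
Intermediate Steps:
R(P) = (22 + P)/(5 + P)
O(Z) = 2*Z^(3/2)*(54/37 + Z) (O(Z) = ((Z + Z)*(Z + (22 + 32)/(5 + 32)))*√Z = ((2*Z)*(Z + 54/37))*√Z = ((2*Z)*(54/37 + Z))*√Z = (2*Z*(54/37 + Z))*√Z = 2*Z^(3/2)*(54/37 + Z))
1/O(g(-24)/(-752)) = 1/((-22/(-752))^(3/2)*(108/37 + 2*(-22/(-752)))) = 1/((-22*(-1/752))^(3/2)*(108/37 + 2*(-22*(-1/752)))) = 1/((11/376)^(3/2)*(108/37 + 2*(11/376))) = 1/((11*√1034/70688)*(108/37 + 11/188)) = 1/((11*√1034/70688)*(20711/6956)) = 1/(227821*√1034/491705728) = 5230912*√1034/2506031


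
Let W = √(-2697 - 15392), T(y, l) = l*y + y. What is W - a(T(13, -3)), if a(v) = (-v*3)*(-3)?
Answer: 234 + I*√18089 ≈ 234.0 + 134.5*I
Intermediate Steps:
T(y, l) = y + l*y
a(v) = 9*v (a(v) = -3*v*(-3) = 9*v)
W = I*√18089 (W = √(-18089) = I*√18089 ≈ 134.5*I)
W - a(T(13, -3)) = I*√18089 - 9*13*(1 - 3) = I*√18089 - 9*13*(-2) = I*√18089 - 9*(-26) = I*√18089 - 1*(-234) = I*√18089 + 234 = 234 + I*√18089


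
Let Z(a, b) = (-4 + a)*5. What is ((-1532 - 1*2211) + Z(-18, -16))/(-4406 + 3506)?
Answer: 3853/900 ≈ 4.2811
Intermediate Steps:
Z(a, b) = -20 + 5*a
((-1532 - 1*2211) + Z(-18, -16))/(-4406 + 3506) = ((-1532 - 1*2211) + (-20 + 5*(-18)))/(-4406 + 3506) = ((-1532 - 2211) + (-20 - 90))/(-900) = (-3743 - 110)*(-1/900) = -3853*(-1/900) = 3853/900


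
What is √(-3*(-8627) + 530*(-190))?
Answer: I*√74819 ≈ 273.53*I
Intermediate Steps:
√(-3*(-8627) + 530*(-190)) = √(25881 - 100700) = √(-74819) = I*√74819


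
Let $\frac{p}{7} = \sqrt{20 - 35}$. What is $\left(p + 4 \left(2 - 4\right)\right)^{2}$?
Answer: $\left(-8 + 7 i \sqrt{15}\right)^{2} \approx -671.0 - 433.77 i$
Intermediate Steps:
$p = 7 i \sqrt{15}$ ($p = 7 \sqrt{20 - 35} = 7 \sqrt{-15} = 7 i \sqrt{15} \approx 27.111 i$)
$\left(p + 4 \left(2 - 4\right)\right)^{2} = \left(7 i \sqrt{15} + 4 \left(2 - 4\right)\right)^{2} = \left(7 i \sqrt{15} + 4 \left(-2\right)\right)^{2} = \left(7 i \sqrt{15} - 8\right)^{2} = \left(-8 + 7 i \sqrt{15}\right)^{2}$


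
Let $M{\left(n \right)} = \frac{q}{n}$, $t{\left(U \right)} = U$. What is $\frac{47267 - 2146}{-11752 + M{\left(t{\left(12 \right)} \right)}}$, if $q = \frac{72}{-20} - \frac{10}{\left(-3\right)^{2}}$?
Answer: $- \frac{6091335}{1586573} \approx -3.8393$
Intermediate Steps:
$q = - \frac{212}{45}$ ($q = 72 \left(- \frac{1}{20}\right) - \frac{10}{9} = - \frac{18}{5} - \frac{10}{9} = - \frac{212}{45} \approx -4.7111$)
$M{\left(n \right)} = - \frac{212}{45 n}$
$\frac{47267 - 2146}{-11752 + M{\left(t{\left(12 \right)} \right)}} = \frac{47267 - 2146}{-11752 - \frac{212}{45 \cdot 12}} = \frac{45121}{-11752 - \frac{53}{135}} = \frac{45121}{- \frac{1586573}{135}} = 45121 \left(- \frac{135}{1586573}\right) = - \frac{6091335}{1586573}$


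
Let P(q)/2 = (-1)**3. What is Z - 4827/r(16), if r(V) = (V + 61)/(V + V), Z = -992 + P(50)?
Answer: -231002/77 ≈ -3000.0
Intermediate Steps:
P(q) = -2 (P(q) = 2*(-1)**3 = 2*(-1) = -2)
Z = -994 (Z = -992 - 2 = -994)
r(V) = (61 + V)/(2*V) (r(V) = (61 + V)/((2*V)) = (61 + V)*(1/(2*V)) = (61 + V)/(2*V))
Z - 4827/r(16) = -994 - 4827/((1/2)*(61 + 16)/16) = -994 - 4827/((1/2)*(1/16)*77) = -994 - 4827/77/32 = -994 - 4827*32/77 = -994 - 1*154464/77 = -994 - 154464/77 = -231002/77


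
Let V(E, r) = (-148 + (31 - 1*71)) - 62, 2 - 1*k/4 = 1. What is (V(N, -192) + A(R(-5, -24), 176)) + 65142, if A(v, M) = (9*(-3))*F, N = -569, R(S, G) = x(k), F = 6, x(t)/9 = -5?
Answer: 64730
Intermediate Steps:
k = 4 (k = 8 - 4*1 = 8 - 4 = 4)
x(t) = -45 (x(t) = 9*(-5) = -45)
R(S, G) = -45
V(E, r) = -250 (V(E, r) = (-148 + (31 - 71)) - 62 = (-148 - 40) - 62 = -188 - 62 = -250)
A(v, M) = -162 (A(v, M) = (9*(-3))*6 = -27*6 = -162)
(V(N, -192) + A(R(-5, -24), 176)) + 65142 = (-250 - 162) + 65142 = -412 + 65142 = 64730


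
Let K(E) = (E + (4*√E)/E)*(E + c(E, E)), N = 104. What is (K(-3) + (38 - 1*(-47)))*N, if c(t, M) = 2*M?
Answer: 11648 + 1248*I*√3 ≈ 11648.0 + 2161.6*I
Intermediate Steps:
K(E) = 3*E*(E + 4/√E) (K(E) = (E + (4*√E)/E)*(E + 2*E) = (E + 4/√E)*(3*E) = 3*E*(E + 4/√E))
(K(-3) + (38 - 1*(-47)))*N = ((3*(-3)² + 12*√(-3)) + (38 - 1*(-47)))*104 = ((3*9 + 12*(I*√3)) + (38 + 47))*104 = ((27 + 12*I*√3) + 85)*104 = (112 + 12*I*√3)*104 = 11648 + 1248*I*√3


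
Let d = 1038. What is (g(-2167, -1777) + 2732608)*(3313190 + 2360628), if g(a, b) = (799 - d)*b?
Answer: 17914007983398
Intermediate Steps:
g(a, b) = -239*b (g(a, b) = (799 - 1*1038)*b = (799 - 1038)*b = -239*b)
(g(-2167, -1777) + 2732608)*(3313190 + 2360628) = (-239*(-1777) + 2732608)*(3313190 + 2360628) = (424703 + 2732608)*5673818 = 3157311*5673818 = 17914007983398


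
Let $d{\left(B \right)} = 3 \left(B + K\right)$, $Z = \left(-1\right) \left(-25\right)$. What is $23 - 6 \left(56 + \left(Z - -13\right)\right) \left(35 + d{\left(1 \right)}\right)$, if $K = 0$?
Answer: $-21409$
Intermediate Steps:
$Z = 25$
$d{\left(B \right)} = 3 B$ ($d{\left(B \right)} = 3 \left(B + 0\right) = 3 B$)
$23 - 6 \left(56 + \left(Z - -13\right)\right) \left(35 + d{\left(1 \right)}\right) = 23 - 6 \left(56 + \left(25 - -13\right)\right) \left(35 + 3 \cdot 1\right) = 23 - 6 \left(56 + \left(25 + 13\right)\right) \left(35 + 3\right) = 23 - 6 \left(56 + 38\right) 38 = 23 - 6 \cdot 94 \cdot 38 = 23 - 21432 = -21409$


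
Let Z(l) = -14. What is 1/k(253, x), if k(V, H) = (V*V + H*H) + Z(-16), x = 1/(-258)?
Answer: 66564/4259763181 ≈ 1.5626e-5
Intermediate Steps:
x = -1/258 ≈ -0.0038760
k(V, H) = -14 + H² + V² (k(V, H) = (V*V + H*H) - 14 = (V² + H²) - 14 = (H² + V²) - 14 = -14 + H² + V²)
1/k(253, x) = 1/(-14 + (-1/258)² + 253²) = 1/(-14 + 1/66564 + 64009) = 1/(4259763181/66564) = 66564/4259763181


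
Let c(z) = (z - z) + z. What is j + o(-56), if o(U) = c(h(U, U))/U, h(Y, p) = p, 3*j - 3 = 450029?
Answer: 450035/3 ≈ 1.5001e+5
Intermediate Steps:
j = 450032/3 (j = 1 + (⅓)*450029 = 1 + 450029/3 = 450032/3 ≈ 1.5001e+5)
c(z) = z (c(z) = 0 + z = z)
o(U) = 1 (o(U) = U/U = 1)
j + o(-56) = 450032/3 + 1 = 450035/3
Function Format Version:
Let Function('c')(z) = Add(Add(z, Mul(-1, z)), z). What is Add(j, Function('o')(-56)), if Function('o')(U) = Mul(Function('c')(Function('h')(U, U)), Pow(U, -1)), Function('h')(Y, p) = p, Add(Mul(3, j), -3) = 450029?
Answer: Rational(450035, 3) ≈ 1.5001e+5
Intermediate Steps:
j = Rational(450032, 3) (j = Add(1, Mul(Rational(1, 3), 450029)) = Add(1, Rational(450029, 3)) = Rational(450032, 3) ≈ 1.5001e+5)
Function('c')(z) = z (Function('c')(z) = Add(0, z) = z)
Function('o')(U) = 1 (Function('o')(U) = Mul(U, Pow(U, -1)) = 1)
Add(j, Function('o')(-56)) = Add(Rational(450032, 3), 1) = Rational(450035, 3)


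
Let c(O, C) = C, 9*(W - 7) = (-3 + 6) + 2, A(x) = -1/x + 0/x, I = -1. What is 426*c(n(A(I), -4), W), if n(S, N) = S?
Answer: 9656/3 ≈ 3218.7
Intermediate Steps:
A(x) = -1/x (A(x) = -1/x + 0 = -1/x)
W = 68/9 (W = 7 + ((-3 + 6) + 2)/9 = 7 + (3 + 2)/9 = 7 + (⅑)*5 = 7 + 5/9 = 68/9 ≈ 7.5556)
426*c(n(A(I), -4), W) = 426*(68/9) = 9656/3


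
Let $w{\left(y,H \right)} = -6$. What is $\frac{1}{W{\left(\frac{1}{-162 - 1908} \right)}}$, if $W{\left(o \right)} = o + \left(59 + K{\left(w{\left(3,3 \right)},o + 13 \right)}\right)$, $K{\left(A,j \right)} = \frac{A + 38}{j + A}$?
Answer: $\frac{29992230}{1906643881} \approx 0.01573$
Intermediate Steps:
$K{\left(A,j \right)} = \frac{38 + A}{A + j}$
$W{\left(o \right)} = 59 + o + \frac{32}{7 + o}$ ($W{\left(o \right)} = o + \left(59 + \frac{38 - 6}{-6 + \left(o + 13\right)}\right) = o + \left(59 + \frac{1}{-6 + \left(13 + o\right)} 32\right) = o + \left(59 + \frac{1}{7 + o} 32\right) = o + \left(59 + \frac{32}{7 + o}\right) = 59 + o + \frac{32}{7 + o}$)
$\frac{1}{W{\left(\frac{1}{-162 - 1908} \right)}} = \frac{1}{\frac{1}{7 + \frac{1}{-162 - 1908}} \left(32 + \left(7 + \frac{1}{-162 - 1908}\right) \left(59 + \frac{1}{-162 - 1908}\right)\right)} = \frac{1}{\frac{1}{7 + \frac{1}{-2070}} \left(32 + \left(7 + \frac{1}{-2070}\right) \left(59 + \frac{1}{-2070}\right)\right)} = \frac{1}{\frac{1}{7 - \frac{1}{2070}} \left(32 + \left(7 - \frac{1}{2070}\right) \left(59 - \frac{1}{2070}\right)\right)} = \frac{1}{\frac{1}{\frac{14489}{2070}} \left(32 + \frac{14489}{2070} \cdot \frac{122129}{2070}\right)} = \frac{1}{\frac{2070}{14489} \left(32 + \frac{1769527081}{4284900}\right)} = \frac{1}{\frac{2070}{14489} \cdot \frac{1906643881}{4284900}} = \frac{1}{\frac{1906643881}{29992230}} = \frac{29992230}{1906643881}$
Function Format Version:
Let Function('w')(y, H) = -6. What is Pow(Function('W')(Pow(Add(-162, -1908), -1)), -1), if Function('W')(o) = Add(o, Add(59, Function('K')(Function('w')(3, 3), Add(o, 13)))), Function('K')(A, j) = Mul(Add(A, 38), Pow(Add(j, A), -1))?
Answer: Rational(29992230, 1906643881) ≈ 0.015730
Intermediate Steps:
Function('K')(A, j) = Mul(Pow(Add(A, j), -1), Add(38, A)) (Function('K')(A, j) = Mul(Add(38, A), Pow(Add(A, j), -1)) = Mul(Pow(Add(A, j), -1), Add(38, A)))
Function('W')(o) = Add(59, o, Mul(32, Pow(Add(7, o), -1))) (Function('W')(o) = Add(o, Add(59, Mul(Pow(Add(-6, Add(o, 13)), -1), Add(38, -6)))) = Add(o, Add(59, Mul(Pow(Add(-6, Add(13, o)), -1), 32))) = Add(o, Add(59, Mul(Pow(Add(7, o), -1), 32))) = Add(o, Add(59, Mul(32, Pow(Add(7, o), -1)))) = Add(59, o, Mul(32, Pow(Add(7, o), -1))))
Pow(Function('W')(Pow(Add(-162, -1908), -1)), -1) = Pow(Mul(Pow(Add(7, Pow(Add(-162, -1908), -1)), -1), Add(32, Mul(Add(7, Pow(Add(-162, -1908), -1)), Add(59, Pow(Add(-162, -1908), -1))))), -1) = Pow(Mul(Pow(Add(7, Pow(-2070, -1)), -1), Add(32, Mul(Add(7, Pow(-2070, -1)), Add(59, Pow(-2070, -1))))), -1) = Pow(Mul(Pow(Add(7, Rational(-1, 2070)), -1), Add(32, Mul(Add(7, Rational(-1, 2070)), Add(59, Rational(-1, 2070))))), -1) = Pow(Mul(Pow(Rational(14489, 2070), -1), Add(32, Mul(Rational(14489, 2070), Rational(122129, 2070)))), -1) = Pow(Mul(Rational(2070, 14489), Add(32, Rational(1769527081, 4284900))), -1) = Pow(Mul(Rational(2070, 14489), Rational(1906643881, 4284900)), -1) = Pow(Rational(1906643881, 29992230), -1) = Rational(29992230, 1906643881)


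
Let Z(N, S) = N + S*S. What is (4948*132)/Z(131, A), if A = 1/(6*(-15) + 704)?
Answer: 82076553152/16462159 ≈ 4985.8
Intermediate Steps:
A = 1/614 (A = 1/(-90 + 704) = 1/614 ≈ 0.0016287)
Z(N, S) = N + S²
(4948*132)/Z(131, A) = (4948*132)/(131 + (1/614)²) = 653136/(131 + 1/376996) = 653136/(49386477/376996) = 653136*(376996/49386477) = 82076553152/16462159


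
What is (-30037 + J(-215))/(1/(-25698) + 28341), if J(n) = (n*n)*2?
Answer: 1603889274/728307017 ≈ 2.2022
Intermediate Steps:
J(n) = 2*n² (J(n) = n²*2 = 2*n²)
(-30037 + J(-215))/(1/(-25698) + 28341) = (-30037 + 2*(-215)²)/(1/(-25698) + 28341) = (-30037 + 2*46225)/(-1/25698 + 28341) = (-30037 + 92450)/(728307017/25698) = 62413*(25698/728307017) = 1603889274/728307017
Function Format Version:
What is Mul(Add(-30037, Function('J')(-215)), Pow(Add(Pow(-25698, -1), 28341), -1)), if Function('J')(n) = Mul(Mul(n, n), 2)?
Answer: Rational(1603889274, 728307017) ≈ 2.2022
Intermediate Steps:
Function('J')(n) = Mul(2, Pow(n, 2)) (Function('J')(n) = Mul(Pow(n, 2), 2) = Mul(2, Pow(n, 2)))
Mul(Add(-30037, Function('J')(-215)), Pow(Add(Pow(-25698, -1), 28341), -1)) = Mul(Add(-30037, Mul(2, Pow(-215, 2))), Pow(Add(Pow(-25698, -1), 28341), -1)) = Mul(Add(-30037, Mul(2, 46225)), Pow(Add(Rational(-1, 25698), 28341), -1)) = Mul(Add(-30037, 92450), Pow(Rational(728307017, 25698), -1)) = Mul(62413, Rational(25698, 728307017)) = Rational(1603889274, 728307017)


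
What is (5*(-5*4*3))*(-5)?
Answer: 1500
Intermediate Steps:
(5*(-5*4*3))*(-5) = (5*(-20*3))*(-5) = (5*(-60))*(-5) = -300*(-5) = 1500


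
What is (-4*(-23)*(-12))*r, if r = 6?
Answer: -6624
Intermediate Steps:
(-4*(-23)*(-12))*r = (-4*(-23)*(-12))*6 = (92*(-12))*6 = -1104*6 = -6624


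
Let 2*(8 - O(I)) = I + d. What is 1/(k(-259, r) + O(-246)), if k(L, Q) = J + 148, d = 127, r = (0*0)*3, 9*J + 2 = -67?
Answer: 6/1247 ≈ 0.0048115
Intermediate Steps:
J = -23/3 (J = -2/9 + (⅑)*(-67) = -2/9 - 67/9 = -23/3 ≈ -7.6667)
r = 0 (r = 0*3 = 0)
O(I) = -111/2 - I/2 (O(I) = 8 - (I + 127)/2 = 8 - (127 + I)/2 = 8 + (-127/2 - I/2) = -111/2 - I/2)
k(L, Q) = 421/3 (k(L, Q) = -23/3 + 148 = 421/3)
1/(k(-259, r) + O(-246)) = 1/(421/3 + (-111/2 - ½*(-246))) = 1/(421/3 + (-111/2 + 123)) = 1/(421/3 + 135/2) = 1/(1247/6) = 6/1247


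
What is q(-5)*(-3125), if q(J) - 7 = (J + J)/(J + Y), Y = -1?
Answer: -81250/3 ≈ -27083.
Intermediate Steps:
q(J) = 7 + 2*J/(-1 + J) (q(J) = 7 + (J + J)/(J - 1) = 7 + (2*J)/(-1 + J) = 7 + 2*J/(-1 + J))
q(-5)*(-3125) = ((-7 + 9*(-5))/(-1 - 5))*(-3125) = ((-7 - 45)/(-6))*(-3125) = -⅙*(-52)*(-3125) = (26/3)*(-3125) = -81250/3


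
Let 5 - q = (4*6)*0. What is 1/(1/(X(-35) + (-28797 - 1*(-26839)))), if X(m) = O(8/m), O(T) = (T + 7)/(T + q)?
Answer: -326749/167 ≈ -1956.6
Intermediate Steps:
q = 5 (q = 5 - 4*6*0 = 5 - 24*0 = 5 - 1*0 = 5 + 0 = 5)
O(T) = (7 + T)/(5 + T) (O(T) = (T + 7)/(T + 5) = (7 + T)/(5 + T))
X(m) = (7 + 8/m)/(5 + 8/m)
1/(1/(X(-35) + (-28797 - 1*(-26839)))) = 1/(1/((8 + 7*(-35))/(8 + 5*(-35)) + (-28797 - 1*(-26839)))) = 1/(1/((8 - 245)/(8 - 175) + (-28797 + 26839))) = 1/(1/(-237/(-167) - 1958)) = 1/(1/(-1/167*(-237) - 1958)) = 1/(1/(237/167 - 1958)) = 1/(1/(-326749/167)) = 1/(-167/326749) = -326749/167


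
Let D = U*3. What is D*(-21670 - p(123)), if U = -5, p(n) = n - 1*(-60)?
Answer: 327795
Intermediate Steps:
p(n) = 60 + n (p(n) = n + 60 = 60 + n)
D = -15 (D = -5*3 = -15)
D*(-21670 - p(123)) = -15*(-21670 - (60 + 123)) = -15*(-21670 - 1*183) = -15*(-21670 - 183) = -15*(-21853) = 327795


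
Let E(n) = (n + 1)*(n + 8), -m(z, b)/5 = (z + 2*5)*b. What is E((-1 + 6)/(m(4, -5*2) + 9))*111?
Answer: 449924958/502681 ≈ 895.05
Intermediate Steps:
m(z, b) = -5*b*(10 + z) (m(z, b) = -5*(z + 2*5)*b = -5*(z + 10)*b = -5*(10 + z)*b = -5*b*(10 + z))
E(n) = (1 + n)*(8 + n)
E((-1 + 6)/(m(4, -5*2) + 9))*111 = (8 + ((-1 + 6)/(-5*(-5*2)*(10 + 4) + 9))**2 + 9*((-1 + 6)/(-5*(-5*2)*(10 + 4) + 9)))*111 = (8 + (5/(-5*(-10)*14 + 9))**2 + 9*(5/(-5*(-10)*14 + 9)))*111 = (8 + (5/(700 + 9))**2 + 9*(5/(700 + 9)))*111 = (8 + (5/709)**2 + 9*(5/709))*111 = (8 + 25/502681 + 45/709)*111 = (4053378/502681)*111 = 449924958/502681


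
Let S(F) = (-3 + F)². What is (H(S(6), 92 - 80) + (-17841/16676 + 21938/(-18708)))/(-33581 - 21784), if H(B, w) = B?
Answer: -527040989/4318118542980 ≈ -0.00012205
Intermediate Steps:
(H(S(6), 92 - 80) + (-17841/16676 + 21938/(-18708)))/(-33581 - 21784) = ((-3 + 6)² + (-17841/16676 + 21938/(-18708)))/(-33581 - 21784) = (3² + (-17841*1/16676 + 21938*(-1/18708)))/(-55365) = (9 + (-17841/16676 - 10969/9354))*(-1/55365) = (9 - 174901879/77993652)*(-1/55365) = (527040989/77993652)*(-1/55365) = -527040989/4318118542980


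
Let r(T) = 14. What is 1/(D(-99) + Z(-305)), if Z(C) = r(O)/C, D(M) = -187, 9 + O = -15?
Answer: -305/57049 ≈ -0.0053463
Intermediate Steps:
O = -24 (O = -9 - 15 = -24)
Z(C) = 14/C
1/(D(-99) + Z(-305)) = 1/(-187 + 14/(-305)) = 1/(-187 + 14*(-1/305)) = 1/(-187 - 14/305) = 1/(-57049/305) = -305/57049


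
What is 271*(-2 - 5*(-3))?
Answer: 3523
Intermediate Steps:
271*(-2 - 5*(-3)) = 271*(-2 + 15) = 271*13 = 3523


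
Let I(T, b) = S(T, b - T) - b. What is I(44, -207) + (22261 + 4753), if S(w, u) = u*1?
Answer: 26970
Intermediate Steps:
S(w, u) = u
I(T, b) = -T (I(T, b) = (b - T) - b = -T)
I(44, -207) + (22261 + 4753) = -1*44 + (22261 + 4753) = -44 + 27014 = 26970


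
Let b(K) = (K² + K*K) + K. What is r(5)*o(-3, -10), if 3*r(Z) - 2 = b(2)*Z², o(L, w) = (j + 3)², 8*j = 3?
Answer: 15309/16 ≈ 956.81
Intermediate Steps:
j = 3/8 (j = (⅛)*3 = 3/8 ≈ 0.37500)
b(K) = K + 2*K² (b(K) = (K² + K²) + K = 2*K² + K = K + 2*K²)
o(L, w) = 729/64 (o(L, w) = (3/8 + 3)² = (27/8)² = 729/64)
r(Z) = ⅔ + 10*Z²/3 (r(Z) = ⅔ + ((2*(1 + 2*2))*Z²)/3 = ⅔ + ((2*(1 + 4))*Z²)/3 = ⅔ + ((2*5)*Z²)/3 = ⅔ + (10*Z²)/3 = ⅔ + 10*Z²/3)
r(5)*o(-3, -10) = (⅔ + (10/3)*5²)*(729/64) = (⅔ + (10/3)*25)*(729/64) = (⅔ + 250/3)*(729/64) = 84*(729/64) = 15309/16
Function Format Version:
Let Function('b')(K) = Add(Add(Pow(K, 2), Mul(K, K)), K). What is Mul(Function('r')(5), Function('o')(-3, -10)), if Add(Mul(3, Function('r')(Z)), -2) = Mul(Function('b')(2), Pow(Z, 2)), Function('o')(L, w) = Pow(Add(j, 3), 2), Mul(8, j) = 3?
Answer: Rational(15309, 16) ≈ 956.81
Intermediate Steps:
j = Rational(3, 8) (j = Mul(Rational(1, 8), 3) = Rational(3, 8) ≈ 0.37500)
Function('b')(K) = Add(K, Mul(2, Pow(K, 2))) (Function('b')(K) = Add(Add(Pow(K, 2), Pow(K, 2)), K) = Add(Mul(2, Pow(K, 2)), K) = Add(K, Mul(2, Pow(K, 2))))
Function('o')(L, w) = Rational(729, 64) (Function('o')(L, w) = Pow(Add(Rational(3, 8), 3), 2) = Pow(Rational(27, 8), 2) = Rational(729, 64))
Function('r')(Z) = Add(Rational(2, 3), Mul(Rational(10, 3), Pow(Z, 2))) (Function('r')(Z) = Add(Rational(2, 3), Mul(Rational(1, 3), Mul(Mul(2, Add(1, Mul(2, 2))), Pow(Z, 2)))) = Add(Rational(2, 3), Mul(Rational(1, 3), Mul(Mul(2, Add(1, 4)), Pow(Z, 2)))) = Add(Rational(2, 3), Mul(Rational(1, 3), Mul(Mul(2, 5), Pow(Z, 2)))) = Add(Rational(2, 3), Mul(Rational(1, 3), Mul(10, Pow(Z, 2)))) = Add(Rational(2, 3), Mul(Rational(10, 3), Pow(Z, 2))))
Mul(Function('r')(5), Function('o')(-3, -10)) = Mul(Add(Rational(2, 3), Mul(Rational(10, 3), Pow(5, 2))), Rational(729, 64)) = Mul(Add(Rational(2, 3), Mul(Rational(10, 3), 25)), Rational(729, 64)) = Mul(Add(Rational(2, 3), Rational(250, 3)), Rational(729, 64)) = Mul(84, Rational(729, 64)) = Rational(15309, 16)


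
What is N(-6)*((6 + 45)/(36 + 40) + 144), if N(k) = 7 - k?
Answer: 142935/76 ≈ 1880.7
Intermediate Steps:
N(-6)*((6 + 45)/(36 + 40) + 144) = (7 - 1*(-6))*((6 + 45)/(36 + 40) + 144) = (7 + 6)*(51/76 + 144) = 13*(51*(1/76) + 144) = 13*(51/76 + 144) = 13*(10995/76) = 142935/76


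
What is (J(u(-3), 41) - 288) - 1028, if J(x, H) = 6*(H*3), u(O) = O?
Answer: -578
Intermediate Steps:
J(x, H) = 18*H (J(x, H) = 6*(3*H) = 18*H)
(J(u(-3), 41) - 288) - 1028 = (18*41 - 288) - 1028 = (738 - 288) - 1028 = 450 - 1028 = -578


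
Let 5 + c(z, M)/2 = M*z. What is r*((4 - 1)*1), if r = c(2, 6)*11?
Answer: 462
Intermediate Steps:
c(z, M) = -10 + 2*M*z (c(z, M) = -10 + 2*(M*z) = -10 + 2*M*z)
r = 154 (r = (-10 + 2*6*2)*11 = (-10 + 24)*11 = 14*11 = 154)
r*((4 - 1)*1) = 154*((4 - 1)*1) = 154*(3*1) = 154*3 = 462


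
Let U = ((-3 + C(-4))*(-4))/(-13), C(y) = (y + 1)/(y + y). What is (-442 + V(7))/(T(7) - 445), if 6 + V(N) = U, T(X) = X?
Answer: 11669/11388 ≈ 1.0247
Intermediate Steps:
C(y) = (1 + y)/(2*y) (C(y) = (1 + y)/((2*y)) = (1 + y)*(1/(2*y)) = (1 + y)/(2*y))
U = -21/26 (U = ((-3 + (½)*(1 - 4)/(-4))*(-4))/(-13) = ((-3 + (½)*(-¼)*(-3))*(-4))*(-1/13) = ((-3 + 3/8)*(-4))*(-1/13) = -21/8*(-4)*(-1/13) = (21/2)*(-1/13) = -21/26 ≈ -0.80769)
V(N) = -177/26 (V(N) = -6 - 21/26 = -177/26)
(-442 + V(7))/(T(7) - 445) = (-442 - 177/26)/(7 - 445) = -11669/26/(-438) = -11669/26*(-1/438) = 11669/11388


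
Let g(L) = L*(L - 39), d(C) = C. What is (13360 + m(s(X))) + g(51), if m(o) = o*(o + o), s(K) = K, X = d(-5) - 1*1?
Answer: 14044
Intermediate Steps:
X = -6 (X = -5 - 1*1 = -5 - 1 = -6)
g(L) = L*(-39 + L)
m(o) = 2*o² (m(o) = o*(2*o) = 2*o²)
(13360 + m(s(X))) + g(51) = (13360 + 2*(-6)²) + 51*(-39 + 51) = (13360 + 2*36) + 51*12 = (13360 + 72) + 612 = 13432 + 612 = 14044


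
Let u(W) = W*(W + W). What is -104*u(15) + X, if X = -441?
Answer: -47241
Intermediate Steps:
u(W) = 2*W² (u(W) = W*(2*W) = 2*W²)
-104*u(15) + X = -208*15² - 441 = -208*225 - 441 = -104*450 - 441 = -46800 - 441 = -47241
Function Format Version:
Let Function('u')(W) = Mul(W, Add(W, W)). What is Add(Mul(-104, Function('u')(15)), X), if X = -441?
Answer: -47241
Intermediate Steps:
Function('u')(W) = Mul(2, Pow(W, 2)) (Function('u')(W) = Mul(W, Mul(2, W)) = Mul(2, Pow(W, 2)))
Add(Mul(-104, Function('u')(15)), X) = Add(Mul(-104, Mul(2, Pow(15, 2))), -441) = Add(Mul(-104, Mul(2, 225)), -441) = Add(Mul(-104, 450), -441) = Add(-46800, -441) = -47241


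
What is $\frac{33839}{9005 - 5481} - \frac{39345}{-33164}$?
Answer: $\frac{157611047}{14608742} \approx 10.789$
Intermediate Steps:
$\frac{33839}{9005 - 5481} - \frac{39345}{-33164} = \frac{33839}{3524} - - \frac{39345}{33164} = 33839 \cdot \frac{1}{3524} + \frac{39345}{33164} = \frac{33839}{3524} + \frac{39345}{33164} = \frac{157611047}{14608742}$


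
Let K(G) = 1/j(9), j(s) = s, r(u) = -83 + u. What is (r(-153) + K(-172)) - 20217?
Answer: -184076/9 ≈ -20453.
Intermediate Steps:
K(G) = ⅑ (K(G) = 1/9 = ⅑)
(r(-153) + K(-172)) - 20217 = ((-83 - 153) + ⅑) - 20217 = (-236 + ⅑) - 20217 = -2123/9 - 20217 = -184076/9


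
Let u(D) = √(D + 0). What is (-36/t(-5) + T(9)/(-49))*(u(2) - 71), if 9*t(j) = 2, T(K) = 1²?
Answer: 563669/49 - 7939*√2/49 ≈ 11274.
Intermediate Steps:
u(D) = √D
T(K) = 1
t(j) = 2/9 (t(j) = (⅑)*2 = 2/9)
(-36/t(-5) + T(9)/(-49))*(u(2) - 71) = (-36/2/9 + 1/(-49))*(√2 - 71) = (-36*9/2 + 1*(-1/49))*(-71 + √2) = (-162 - 1/49)*(-71 + √2) = -7939*(-71 + √2)/49 = 563669/49 - 7939*√2/49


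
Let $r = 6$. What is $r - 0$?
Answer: $6$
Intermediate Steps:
$r - 0 = 6 - 0 = 6 + 0 = 6$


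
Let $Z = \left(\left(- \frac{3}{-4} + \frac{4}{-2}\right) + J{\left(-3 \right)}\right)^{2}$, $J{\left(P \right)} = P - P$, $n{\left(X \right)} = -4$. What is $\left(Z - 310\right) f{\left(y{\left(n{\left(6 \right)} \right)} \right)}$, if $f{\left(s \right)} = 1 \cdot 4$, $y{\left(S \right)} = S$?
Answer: $- \frac{4935}{4} \approx -1233.8$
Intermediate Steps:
$J{\left(P \right)} = 0$
$Z = \frac{25}{16}$ ($Z = \left(\left(- \frac{3}{-4} + \frac{4}{-2}\right) + 0\right)^{2} = \left(\left(\left(-3\right) \left(- \frac{1}{4}\right) + 4 \left(- \frac{1}{2}\right)\right) + 0\right)^{2} = \left(\left(\frac{3}{4} - 2\right) + 0\right)^{2} = \left(- \frac{5}{4} + 0\right)^{2} = \left(- \frac{5}{4}\right)^{2} = \frac{25}{16} \approx 1.5625$)
$f{\left(s \right)} = 4$
$\left(Z - 310\right) f{\left(y{\left(n{\left(6 \right)} \right)} \right)} = \left(\frac{25}{16} - 310\right) 4 = \left(- \frac{4935}{16}\right) 4 = - \frac{4935}{4}$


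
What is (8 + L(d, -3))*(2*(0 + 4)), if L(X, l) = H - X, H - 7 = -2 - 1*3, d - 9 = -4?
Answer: 40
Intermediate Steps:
d = 5 (d = 9 - 4 = 5)
H = 2 (H = 7 + (-2 - 1*3) = 7 + (-2 - 3) = 7 - 5 = 2)
L(X, l) = 2 - X
(8 + L(d, -3))*(2*(0 + 4)) = (8 + (2 - 1*5))*(2*(0 + 4)) = (8 + (2 - 5))*(2*4) = (8 - 3)*8 = 5*8 = 40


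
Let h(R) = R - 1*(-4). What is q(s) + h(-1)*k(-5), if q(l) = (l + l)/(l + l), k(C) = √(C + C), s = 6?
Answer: 1 + 3*I*√10 ≈ 1.0 + 9.4868*I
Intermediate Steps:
h(R) = 4 + R (h(R) = R + 4 = 4 + R)
k(C) = √2*√C (k(C) = √(2*C) = √2*√C)
q(l) = 1 (q(l) = (2*l)/((2*l)) = (2*l)*(1/(2*l)) = 1)
q(s) + h(-1)*k(-5) = 1 + (4 - 1)*(√2*√(-5)) = 1 + 3*(√2*(I*√5)) = 1 + 3*(I*√10) = 1 + 3*I*√10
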